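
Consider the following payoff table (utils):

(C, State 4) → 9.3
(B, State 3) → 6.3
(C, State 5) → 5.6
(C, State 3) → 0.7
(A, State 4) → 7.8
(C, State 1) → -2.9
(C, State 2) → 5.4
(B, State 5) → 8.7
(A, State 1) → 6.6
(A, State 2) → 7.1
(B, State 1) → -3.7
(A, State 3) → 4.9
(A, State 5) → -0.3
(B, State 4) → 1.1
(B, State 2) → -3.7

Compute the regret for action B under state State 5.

Best payoff under State 5 is 8.7.
Regret = 8.7 − 8.7 = 0.0.

0.0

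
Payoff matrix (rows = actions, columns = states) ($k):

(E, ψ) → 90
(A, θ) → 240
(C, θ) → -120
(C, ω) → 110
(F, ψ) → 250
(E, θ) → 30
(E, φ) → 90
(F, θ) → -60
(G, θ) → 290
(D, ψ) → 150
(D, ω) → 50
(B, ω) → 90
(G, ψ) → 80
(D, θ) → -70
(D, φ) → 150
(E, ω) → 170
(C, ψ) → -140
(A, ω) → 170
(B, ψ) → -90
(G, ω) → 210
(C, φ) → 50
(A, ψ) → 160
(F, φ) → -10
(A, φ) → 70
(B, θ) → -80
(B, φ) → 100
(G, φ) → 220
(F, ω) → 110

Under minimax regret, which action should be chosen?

Column bests: θ=290, φ=220, ψ=250, ω=210.
A regrets: 50, 150, 90, 40 → max 150
B regrets: 370, 120, 340, 120 → max 370
C regrets: 410, 170, 390, 100 → max 410
D regrets: 360, 70, 100, 160 → max 360
E regrets: 260, 130, 160, 40 → max 260
F regrets: 350, 230, 0, 100 → max 350
G regrets: 0, 0, 170, 0 → max 170
Smallest max regret = 150 → A.

A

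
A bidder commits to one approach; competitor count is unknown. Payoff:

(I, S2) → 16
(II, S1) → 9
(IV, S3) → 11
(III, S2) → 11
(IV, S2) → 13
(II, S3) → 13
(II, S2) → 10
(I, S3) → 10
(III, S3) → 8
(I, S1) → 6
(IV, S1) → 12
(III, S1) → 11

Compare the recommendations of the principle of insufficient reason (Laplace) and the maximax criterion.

laplace → IV; maximax → I (disagree)

Row averages: I=32/3, II=32/3, III=10, IV=12
Highest average = 12 → IV.
Row maxima: I=16, II=13, III=11, IV=13
Best best-case = 16 → I.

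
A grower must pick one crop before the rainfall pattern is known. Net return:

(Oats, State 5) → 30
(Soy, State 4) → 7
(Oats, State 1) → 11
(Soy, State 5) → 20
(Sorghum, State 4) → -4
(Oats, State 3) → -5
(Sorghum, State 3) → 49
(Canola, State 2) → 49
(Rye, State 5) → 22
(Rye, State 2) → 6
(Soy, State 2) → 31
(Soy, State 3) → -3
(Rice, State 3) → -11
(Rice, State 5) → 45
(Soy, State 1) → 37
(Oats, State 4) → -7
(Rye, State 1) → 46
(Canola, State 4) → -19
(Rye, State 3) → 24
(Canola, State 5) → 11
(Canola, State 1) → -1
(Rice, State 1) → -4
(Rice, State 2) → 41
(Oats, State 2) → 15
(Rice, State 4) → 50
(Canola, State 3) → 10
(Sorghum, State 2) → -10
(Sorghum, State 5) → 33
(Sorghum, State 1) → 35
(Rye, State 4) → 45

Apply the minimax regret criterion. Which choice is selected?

Column bests: State 1=46, State 2=49, State 3=49, State 4=50, State 5=45.
Rye regrets: 0, 43, 25, 5, 23 → max 43
Rice regrets: 50, 8, 60, 0, 0 → max 60
Sorghum regrets: 11, 59, 0, 54, 12 → max 59
Oats regrets: 35, 34, 54, 57, 15 → max 57
Soy regrets: 9, 18, 52, 43, 25 → max 52
Canola regrets: 47, 0, 39, 69, 34 → max 69
Smallest max regret = 43 → Rye.

Rye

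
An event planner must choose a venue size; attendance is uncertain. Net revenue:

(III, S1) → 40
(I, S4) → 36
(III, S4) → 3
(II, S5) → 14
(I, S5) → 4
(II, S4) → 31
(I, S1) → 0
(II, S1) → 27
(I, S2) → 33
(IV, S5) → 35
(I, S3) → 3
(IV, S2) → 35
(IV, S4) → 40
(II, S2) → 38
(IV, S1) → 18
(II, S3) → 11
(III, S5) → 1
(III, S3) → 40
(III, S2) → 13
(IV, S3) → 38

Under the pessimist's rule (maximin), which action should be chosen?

Row minima: I=0, II=11, III=1, IV=18
Best worst-case = 18 → IV.

IV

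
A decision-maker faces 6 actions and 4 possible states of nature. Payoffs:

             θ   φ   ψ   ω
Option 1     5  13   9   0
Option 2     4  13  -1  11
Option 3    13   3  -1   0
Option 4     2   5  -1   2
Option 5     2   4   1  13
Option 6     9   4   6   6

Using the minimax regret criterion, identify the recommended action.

Option 6

Column bests: θ=13, φ=13, ψ=9, ω=13.
Option 1 regrets: 8, 0, 0, 13 → max 13
Option 2 regrets: 9, 0, 10, 2 → max 10
Option 3 regrets: 0, 10, 10, 13 → max 13
Option 4 regrets: 11, 8, 10, 11 → max 11
Option 5 regrets: 11, 9, 8, 0 → max 11
Option 6 regrets: 4, 9, 3, 7 → max 9
Smallest max regret = 9 → Option 6.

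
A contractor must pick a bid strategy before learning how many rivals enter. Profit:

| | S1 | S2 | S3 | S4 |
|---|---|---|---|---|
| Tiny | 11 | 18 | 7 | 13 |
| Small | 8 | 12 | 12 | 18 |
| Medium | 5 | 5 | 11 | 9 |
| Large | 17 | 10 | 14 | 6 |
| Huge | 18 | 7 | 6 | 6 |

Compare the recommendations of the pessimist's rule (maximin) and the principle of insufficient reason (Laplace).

Row minima: Tiny=7, Small=8, Medium=5, Large=6, Huge=6
Best worst-case = 8 → Small.
Row averages: Tiny=12.25, Small=12.5, Medium=7.5, Large=11.75, Huge=9.25
Highest average = 12.5 → Small.

maximin → Small; laplace → Small (agree)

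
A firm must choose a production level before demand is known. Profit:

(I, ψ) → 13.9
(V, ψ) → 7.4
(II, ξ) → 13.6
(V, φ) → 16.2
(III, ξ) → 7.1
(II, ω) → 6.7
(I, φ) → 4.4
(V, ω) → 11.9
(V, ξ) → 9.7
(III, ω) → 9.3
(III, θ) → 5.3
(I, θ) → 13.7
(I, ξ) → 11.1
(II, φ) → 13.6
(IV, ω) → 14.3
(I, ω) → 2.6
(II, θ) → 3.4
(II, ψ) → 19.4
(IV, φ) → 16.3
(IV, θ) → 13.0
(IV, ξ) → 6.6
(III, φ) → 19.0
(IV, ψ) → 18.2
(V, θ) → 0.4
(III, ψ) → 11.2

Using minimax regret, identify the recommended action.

Column bests: θ=13.7, φ=19.0, ψ=19.4, ω=14.3, ξ=13.6.
I regrets: 0.0, 14.6, 5.5, 11.7, 2.5 → max 14.6
II regrets: 10.3, 5.4, 0.0, 7.6, 0.0 → max 10.3
III regrets: 8.4, 0.0, 8.2, 5.0, 6.5 → max 8.4
IV regrets: 0.7, 2.7, 1.2, 0.0, 7.0 → max 7.0
V regrets: 13.3, 2.8, 12.0, 2.4, 3.9 → max 13.3
Smallest max regret = 7.0 → IV.

IV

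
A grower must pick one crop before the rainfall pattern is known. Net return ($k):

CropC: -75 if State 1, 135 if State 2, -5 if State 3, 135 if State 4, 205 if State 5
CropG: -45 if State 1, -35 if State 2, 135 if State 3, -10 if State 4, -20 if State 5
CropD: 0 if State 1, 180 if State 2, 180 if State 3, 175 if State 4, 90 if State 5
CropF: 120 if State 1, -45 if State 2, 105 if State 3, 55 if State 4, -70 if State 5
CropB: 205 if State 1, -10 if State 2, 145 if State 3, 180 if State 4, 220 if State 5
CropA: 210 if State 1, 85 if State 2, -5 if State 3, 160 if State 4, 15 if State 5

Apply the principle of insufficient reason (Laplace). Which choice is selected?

Row averages: CropC=79, CropG=5, CropD=125, CropF=33, CropB=148, CropA=93
Highest average = 148 → CropB.

CropB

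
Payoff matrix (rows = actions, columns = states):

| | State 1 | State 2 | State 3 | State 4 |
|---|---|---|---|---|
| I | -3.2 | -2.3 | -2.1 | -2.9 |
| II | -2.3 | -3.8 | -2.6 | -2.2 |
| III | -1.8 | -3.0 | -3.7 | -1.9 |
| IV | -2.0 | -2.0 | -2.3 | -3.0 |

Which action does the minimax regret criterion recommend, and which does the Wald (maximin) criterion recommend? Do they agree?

Column bests: State 1=-1.8, State 2=-2.0, State 3=-2.1, State 4=-1.9.
I regrets: 1.4, 0.3, 0.0, 1.0 → max 1.4
II regrets: 0.5, 1.8, 0.5, 0.3 → max 1.8
III regrets: 0.0, 1.0, 1.6, 0.0 → max 1.6
IV regrets: 0.2, 0.0, 0.2, 1.1 → max 1.1
Smallest max regret = 1.1 → IV.
Row minima: I=-3.2, II=-3.8, III=-3.7, IV=-3.0
Best worst-case = -3.0 → IV.

minimax regret → IV; maximin → IV (agree)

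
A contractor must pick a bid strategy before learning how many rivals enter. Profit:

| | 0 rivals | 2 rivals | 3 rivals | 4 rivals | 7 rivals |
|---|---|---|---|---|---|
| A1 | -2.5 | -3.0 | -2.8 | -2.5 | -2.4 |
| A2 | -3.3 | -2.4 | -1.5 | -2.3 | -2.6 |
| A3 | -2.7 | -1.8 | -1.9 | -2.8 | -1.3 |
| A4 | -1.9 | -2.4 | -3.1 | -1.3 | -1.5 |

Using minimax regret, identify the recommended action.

Column bests: 0 rivals=-1.9, 2 rivals=-1.8, 3 rivals=-1.5, 4 rivals=-1.3, 7 rivals=-1.3.
A1 regrets: 0.6, 1.2, 1.3, 1.2, 1.1 → max 1.3
A2 regrets: 1.4, 0.6, 0.0, 1.0, 1.3 → max 1.4
A3 regrets: 0.8, 0.0, 0.4, 1.5, 0.0 → max 1.5
A4 regrets: 0.0, 0.6, 1.6, 0.0, 0.2 → max 1.6
Smallest max regret = 1.3 → A1.

A1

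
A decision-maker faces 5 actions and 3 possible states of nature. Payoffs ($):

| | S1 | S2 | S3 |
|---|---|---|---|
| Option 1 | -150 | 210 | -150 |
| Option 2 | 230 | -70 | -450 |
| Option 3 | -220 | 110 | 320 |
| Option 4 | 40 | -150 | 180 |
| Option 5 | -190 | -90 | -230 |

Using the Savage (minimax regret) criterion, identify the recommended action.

Option 4

Column bests: S1=230, S2=210, S3=320.
Option 1 regrets: 380, 0, 470 → max 470
Option 2 regrets: 0, 280, 770 → max 770
Option 3 regrets: 450, 100, 0 → max 450
Option 4 regrets: 190, 360, 140 → max 360
Option 5 regrets: 420, 300, 550 → max 550
Smallest max regret = 360 → Option 4.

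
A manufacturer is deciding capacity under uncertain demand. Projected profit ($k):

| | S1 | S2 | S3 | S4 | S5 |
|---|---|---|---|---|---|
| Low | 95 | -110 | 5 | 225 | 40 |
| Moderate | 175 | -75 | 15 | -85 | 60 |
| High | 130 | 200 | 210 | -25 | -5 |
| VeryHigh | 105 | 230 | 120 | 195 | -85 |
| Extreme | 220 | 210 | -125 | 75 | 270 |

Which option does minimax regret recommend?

High

Column bests: S1=220, S2=230, S3=210, S4=225, S5=270.
Low regrets: 125, 340, 205, 0, 230 → max 340
Moderate regrets: 45, 305, 195, 310, 210 → max 310
High regrets: 90, 30, 0, 250, 275 → max 275
VeryHigh regrets: 115, 0, 90, 30, 355 → max 355
Extreme regrets: 0, 20, 335, 150, 0 → max 335
Smallest max regret = 275 → High.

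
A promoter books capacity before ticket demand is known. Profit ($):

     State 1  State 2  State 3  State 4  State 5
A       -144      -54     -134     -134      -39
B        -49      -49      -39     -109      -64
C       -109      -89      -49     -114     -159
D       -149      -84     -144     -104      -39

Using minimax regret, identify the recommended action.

Column bests: State 1=-49, State 2=-49, State 3=-39, State 4=-104, State 5=-39.
A regrets: 95, 5, 95, 30, 0 → max 95
B regrets: 0, 0, 0, 5, 25 → max 25
C regrets: 60, 40, 10, 10, 120 → max 120
D regrets: 100, 35, 105, 0, 0 → max 105
Smallest max regret = 25 → B.

B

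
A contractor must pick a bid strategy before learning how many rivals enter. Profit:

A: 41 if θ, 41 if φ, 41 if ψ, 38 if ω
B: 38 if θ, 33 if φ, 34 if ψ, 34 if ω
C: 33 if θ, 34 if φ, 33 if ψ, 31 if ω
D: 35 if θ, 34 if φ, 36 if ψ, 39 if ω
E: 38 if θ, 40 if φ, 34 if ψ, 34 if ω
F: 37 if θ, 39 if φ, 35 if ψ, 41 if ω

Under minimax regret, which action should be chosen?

Column bests: θ=41, φ=41, ψ=41, ω=41.
A regrets: 0, 0, 0, 3 → max 3
B regrets: 3, 8, 7, 7 → max 8
C regrets: 8, 7, 8, 10 → max 10
D regrets: 6, 7, 5, 2 → max 7
E regrets: 3, 1, 7, 7 → max 7
F regrets: 4, 2, 6, 0 → max 6
Smallest max regret = 3 → A.

A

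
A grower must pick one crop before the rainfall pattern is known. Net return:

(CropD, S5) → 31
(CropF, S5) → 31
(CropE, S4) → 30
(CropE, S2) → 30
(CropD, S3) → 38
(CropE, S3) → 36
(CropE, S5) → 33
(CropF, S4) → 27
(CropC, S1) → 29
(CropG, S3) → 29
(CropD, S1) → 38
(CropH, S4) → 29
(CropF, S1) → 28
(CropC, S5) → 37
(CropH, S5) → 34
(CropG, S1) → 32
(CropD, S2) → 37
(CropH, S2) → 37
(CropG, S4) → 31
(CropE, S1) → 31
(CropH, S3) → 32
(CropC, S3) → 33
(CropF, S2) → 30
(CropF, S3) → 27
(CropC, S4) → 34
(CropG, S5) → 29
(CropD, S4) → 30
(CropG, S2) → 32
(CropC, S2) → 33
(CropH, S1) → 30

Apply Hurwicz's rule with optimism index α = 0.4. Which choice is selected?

CropD

CropH: 0.4·37 + 0.6·29 = 32.2
CropG: 0.4·32 + 0.6·29 = 30.2
CropE: 0.4·36 + 0.6·30 = 32.4
CropC: 0.4·37 + 0.6·29 = 32.2
CropF: 0.4·31 + 0.6·27 = 28.6
CropD: 0.4·38 + 0.6·30 = 33.2
Highest Hurwicz score = 33.2 → CropD.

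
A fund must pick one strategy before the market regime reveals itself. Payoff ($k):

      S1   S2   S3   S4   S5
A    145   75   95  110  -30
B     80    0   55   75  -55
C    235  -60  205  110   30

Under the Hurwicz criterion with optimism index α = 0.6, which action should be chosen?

A: 0.6·145 + 0.4·(-30) = 75
B: 0.6·80 + 0.4·(-55) = 26
C: 0.6·235 + 0.4·(-60) = 117
Highest Hurwicz score = 117 → C.

C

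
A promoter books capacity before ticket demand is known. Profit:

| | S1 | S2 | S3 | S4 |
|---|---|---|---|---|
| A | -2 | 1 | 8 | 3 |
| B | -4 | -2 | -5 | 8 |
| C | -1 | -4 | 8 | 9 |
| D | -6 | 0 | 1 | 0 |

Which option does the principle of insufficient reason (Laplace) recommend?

C

Row averages: A=2.5, B=-0.75, C=3, D=-1.25
Highest average = 3 → C.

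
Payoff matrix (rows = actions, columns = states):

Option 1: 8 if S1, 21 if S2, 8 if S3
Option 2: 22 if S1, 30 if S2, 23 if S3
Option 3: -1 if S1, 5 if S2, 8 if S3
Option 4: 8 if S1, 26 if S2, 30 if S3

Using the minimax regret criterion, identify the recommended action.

Option 2

Column bests: S1=22, S2=30, S3=30.
Option 1 regrets: 14, 9, 22 → max 22
Option 2 regrets: 0, 0, 7 → max 7
Option 3 regrets: 23, 25, 22 → max 25
Option 4 regrets: 14, 4, 0 → max 14
Smallest max regret = 7 → Option 2.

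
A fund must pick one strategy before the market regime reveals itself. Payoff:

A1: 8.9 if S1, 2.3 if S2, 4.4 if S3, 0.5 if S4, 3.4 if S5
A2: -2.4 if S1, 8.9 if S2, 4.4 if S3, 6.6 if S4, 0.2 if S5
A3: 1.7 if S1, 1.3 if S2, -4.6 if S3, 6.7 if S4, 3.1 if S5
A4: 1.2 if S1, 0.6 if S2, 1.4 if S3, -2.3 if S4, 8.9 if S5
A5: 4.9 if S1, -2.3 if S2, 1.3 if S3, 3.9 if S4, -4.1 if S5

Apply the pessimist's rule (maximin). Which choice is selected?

A1

Row minima: A1=0.5, A2=-2.4, A3=-4.6, A4=-2.3, A5=-4.1
Best worst-case = 0.5 → A1.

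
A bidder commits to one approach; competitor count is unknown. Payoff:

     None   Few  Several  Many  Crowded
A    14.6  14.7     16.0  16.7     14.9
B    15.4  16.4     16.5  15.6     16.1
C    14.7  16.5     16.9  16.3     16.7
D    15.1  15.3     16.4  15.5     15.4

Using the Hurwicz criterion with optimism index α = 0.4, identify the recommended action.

B

A: 0.4·16.7 + 0.6·14.6 = 15.44
B: 0.4·16.5 + 0.6·15.4 = 15.84
C: 0.4·16.9 + 0.6·14.7 = 15.58
D: 0.4·16.4 + 0.6·15.1 = 15.62
Highest Hurwicz score = 15.84 → B.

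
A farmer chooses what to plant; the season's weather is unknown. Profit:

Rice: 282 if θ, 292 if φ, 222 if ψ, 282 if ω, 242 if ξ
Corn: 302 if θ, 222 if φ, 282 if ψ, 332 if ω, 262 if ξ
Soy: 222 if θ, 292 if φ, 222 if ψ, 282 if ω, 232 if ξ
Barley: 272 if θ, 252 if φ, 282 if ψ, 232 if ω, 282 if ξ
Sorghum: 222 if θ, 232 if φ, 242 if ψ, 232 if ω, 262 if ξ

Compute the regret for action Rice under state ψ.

Best payoff under ψ is 282.
Regret = 282 − 222 = 60.

60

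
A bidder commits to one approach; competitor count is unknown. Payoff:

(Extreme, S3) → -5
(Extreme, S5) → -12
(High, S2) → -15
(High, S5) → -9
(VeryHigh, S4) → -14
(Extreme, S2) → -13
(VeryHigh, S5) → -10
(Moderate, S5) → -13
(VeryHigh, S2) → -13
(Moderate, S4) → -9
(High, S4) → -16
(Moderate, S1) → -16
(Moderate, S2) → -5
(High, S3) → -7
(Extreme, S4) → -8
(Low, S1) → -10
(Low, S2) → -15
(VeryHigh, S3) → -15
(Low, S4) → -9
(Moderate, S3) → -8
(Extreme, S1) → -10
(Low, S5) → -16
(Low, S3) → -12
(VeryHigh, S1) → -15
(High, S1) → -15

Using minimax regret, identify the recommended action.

Moderate

Column bests: S1=-10, S2=-5, S3=-5, S4=-8, S5=-9.
Low regrets: 0, 10, 7, 1, 7 → max 10
Moderate regrets: 6, 0, 3, 1, 4 → max 6
High regrets: 5, 10, 2, 8, 0 → max 10
VeryHigh regrets: 5, 8, 10, 6, 1 → max 10
Extreme regrets: 0, 8, 0, 0, 3 → max 8
Smallest max regret = 6 → Moderate.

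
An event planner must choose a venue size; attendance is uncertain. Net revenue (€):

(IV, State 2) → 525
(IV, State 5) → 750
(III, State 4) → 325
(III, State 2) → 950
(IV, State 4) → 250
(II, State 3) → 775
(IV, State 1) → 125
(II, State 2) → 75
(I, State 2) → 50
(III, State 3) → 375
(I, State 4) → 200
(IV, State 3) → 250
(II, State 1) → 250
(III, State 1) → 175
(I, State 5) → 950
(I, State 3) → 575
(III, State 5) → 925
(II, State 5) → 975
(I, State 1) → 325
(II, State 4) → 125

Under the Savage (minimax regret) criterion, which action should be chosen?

Column bests: State 1=325, State 2=950, State 3=775, State 4=325, State 5=975.
I regrets: 0, 900, 200, 125, 25 → max 900
II regrets: 75, 875, 0, 200, 0 → max 875
III regrets: 150, 0, 400, 0, 50 → max 400
IV regrets: 200, 425, 525, 75, 225 → max 525
Smallest max regret = 400 → III.

III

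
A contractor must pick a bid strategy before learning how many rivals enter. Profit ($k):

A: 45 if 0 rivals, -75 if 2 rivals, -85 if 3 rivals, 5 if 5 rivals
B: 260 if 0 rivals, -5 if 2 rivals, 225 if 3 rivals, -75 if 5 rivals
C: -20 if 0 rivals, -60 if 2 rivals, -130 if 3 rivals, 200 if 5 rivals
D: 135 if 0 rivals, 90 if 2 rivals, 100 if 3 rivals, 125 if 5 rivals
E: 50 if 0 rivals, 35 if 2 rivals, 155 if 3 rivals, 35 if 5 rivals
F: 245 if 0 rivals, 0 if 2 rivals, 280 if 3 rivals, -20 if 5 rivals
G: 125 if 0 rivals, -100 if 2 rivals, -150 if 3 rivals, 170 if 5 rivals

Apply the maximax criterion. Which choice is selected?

Row maxima: A=45, B=260, C=200, D=135, E=155, F=280, G=170
Best best-case = 280 → F.

F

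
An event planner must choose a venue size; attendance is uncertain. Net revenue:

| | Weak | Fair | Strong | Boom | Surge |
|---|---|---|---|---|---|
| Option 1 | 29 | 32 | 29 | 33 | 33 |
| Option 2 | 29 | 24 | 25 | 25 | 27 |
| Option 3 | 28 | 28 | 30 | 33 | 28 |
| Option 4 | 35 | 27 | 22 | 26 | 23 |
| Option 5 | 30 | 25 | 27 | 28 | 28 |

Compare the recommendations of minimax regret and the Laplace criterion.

Column bests: Weak=35, Fair=32, Strong=30, Boom=33, Surge=33.
Option 1 regrets: 6, 0, 1, 0, 0 → max 6
Option 2 regrets: 6, 8, 5, 8, 6 → max 8
Option 3 regrets: 7, 4, 0, 0, 5 → max 7
Option 4 regrets: 0, 5, 8, 7, 10 → max 10
Option 5 regrets: 5, 7, 3, 5, 5 → max 7
Smallest max regret = 6 → Option 1.
Row averages: Option 1=31.2, Option 2=26, Option 3=29.4, Option 4=26.6, Option 5=27.6
Highest average = 31.2 → Option 1.

minimax regret → Option 1; laplace → Option 1 (agree)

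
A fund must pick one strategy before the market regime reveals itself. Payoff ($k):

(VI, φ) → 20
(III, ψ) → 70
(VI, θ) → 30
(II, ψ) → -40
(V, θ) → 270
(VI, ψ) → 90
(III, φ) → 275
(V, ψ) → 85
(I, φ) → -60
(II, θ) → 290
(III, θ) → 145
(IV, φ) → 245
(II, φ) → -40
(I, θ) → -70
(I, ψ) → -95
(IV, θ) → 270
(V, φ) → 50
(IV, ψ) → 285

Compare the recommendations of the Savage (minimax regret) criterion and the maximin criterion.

minimax regret → IV; maximin → IV (agree)

Column bests: θ=290, φ=275, ψ=285.
I regrets: 360, 335, 380 → max 380
II regrets: 0, 315, 325 → max 325
III regrets: 145, 0, 215 → max 215
IV regrets: 20, 30, 0 → max 30
V regrets: 20, 225, 200 → max 225
VI regrets: 260, 255, 195 → max 260
Smallest max regret = 30 → IV.
Row minima: I=-95, II=-40, III=70, IV=245, V=50, VI=20
Best worst-case = 245 → IV.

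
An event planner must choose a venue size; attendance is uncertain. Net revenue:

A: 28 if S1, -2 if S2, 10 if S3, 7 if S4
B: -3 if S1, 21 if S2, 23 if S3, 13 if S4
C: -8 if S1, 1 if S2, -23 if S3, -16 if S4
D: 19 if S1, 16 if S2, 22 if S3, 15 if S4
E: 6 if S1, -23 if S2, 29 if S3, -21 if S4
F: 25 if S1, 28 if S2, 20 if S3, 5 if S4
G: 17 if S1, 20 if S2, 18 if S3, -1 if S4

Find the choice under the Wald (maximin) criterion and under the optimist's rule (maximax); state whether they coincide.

maximin → D; maximax → E (disagree)

Row minima: A=-2, B=-3, C=-23, D=15, E=-23, F=5, G=-1
Best worst-case = 15 → D.
Row maxima: A=28, B=23, C=1, D=22, E=29, F=28, G=20
Best best-case = 29 → E.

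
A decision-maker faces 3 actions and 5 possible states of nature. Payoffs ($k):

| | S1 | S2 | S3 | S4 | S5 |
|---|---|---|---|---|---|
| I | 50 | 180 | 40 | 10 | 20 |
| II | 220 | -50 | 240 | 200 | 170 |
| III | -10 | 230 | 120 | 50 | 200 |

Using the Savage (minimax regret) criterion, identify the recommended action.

I

Column bests: S1=220, S2=230, S3=240, S4=200, S5=200.
I regrets: 170, 50, 200, 190, 180 → max 200
II regrets: 0, 280, 0, 0, 30 → max 280
III regrets: 230, 0, 120, 150, 0 → max 230
Smallest max regret = 200 → I.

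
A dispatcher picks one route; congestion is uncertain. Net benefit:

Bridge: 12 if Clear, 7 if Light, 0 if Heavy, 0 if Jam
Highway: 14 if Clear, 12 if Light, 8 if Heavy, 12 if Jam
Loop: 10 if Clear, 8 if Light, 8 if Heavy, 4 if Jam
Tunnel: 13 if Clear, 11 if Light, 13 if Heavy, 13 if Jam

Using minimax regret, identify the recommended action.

Column bests: Clear=14, Light=12, Heavy=13, Jam=13.
Bridge regrets: 2, 5, 13, 13 → max 13
Highway regrets: 0, 0, 5, 1 → max 5
Loop regrets: 4, 4, 5, 9 → max 9
Tunnel regrets: 1, 1, 0, 0 → max 1
Smallest max regret = 1 → Tunnel.

Tunnel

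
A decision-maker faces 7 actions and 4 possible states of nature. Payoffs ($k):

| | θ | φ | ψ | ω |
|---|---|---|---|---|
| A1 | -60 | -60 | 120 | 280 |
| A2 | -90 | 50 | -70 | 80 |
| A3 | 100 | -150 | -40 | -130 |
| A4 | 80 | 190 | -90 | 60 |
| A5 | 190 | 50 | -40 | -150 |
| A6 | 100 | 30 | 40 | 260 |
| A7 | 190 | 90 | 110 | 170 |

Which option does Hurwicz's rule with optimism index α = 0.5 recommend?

A6

A1: 0.5·280 + 0.5·(-60) = 110
A2: 0.5·80 + 0.5·(-90) = -5
A3: 0.5·100 + 0.5·(-150) = -25
A4: 0.5·190 + 0.5·(-90) = 50
A5: 0.5·190 + 0.5·(-150) = 20
A6: 0.5·260 + 0.5·30 = 145
A7: 0.5·190 + 0.5·90 = 140
Highest Hurwicz score = 145 → A6.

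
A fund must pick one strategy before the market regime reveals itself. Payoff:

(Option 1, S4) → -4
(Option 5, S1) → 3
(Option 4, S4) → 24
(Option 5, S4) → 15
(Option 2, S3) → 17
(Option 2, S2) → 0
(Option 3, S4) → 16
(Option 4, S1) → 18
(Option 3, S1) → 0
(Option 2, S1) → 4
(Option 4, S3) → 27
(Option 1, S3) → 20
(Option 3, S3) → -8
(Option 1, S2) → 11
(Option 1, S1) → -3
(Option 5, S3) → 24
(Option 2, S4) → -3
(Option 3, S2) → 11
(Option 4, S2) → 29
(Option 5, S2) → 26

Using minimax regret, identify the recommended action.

Option 4

Column bests: S1=18, S2=29, S3=27, S4=24.
Option 1 regrets: 21, 18, 7, 28 → max 28
Option 2 regrets: 14, 29, 10, 27 → max 29
Option 3 regrets: 18, 18, 35, 8 → max 35
Option 4 regrets: 0, 0, 0, 0 → max 0
Option 5 regrets: 15, 3, 3, 9 → max 15
Smallest max regret = 0 → Option 4.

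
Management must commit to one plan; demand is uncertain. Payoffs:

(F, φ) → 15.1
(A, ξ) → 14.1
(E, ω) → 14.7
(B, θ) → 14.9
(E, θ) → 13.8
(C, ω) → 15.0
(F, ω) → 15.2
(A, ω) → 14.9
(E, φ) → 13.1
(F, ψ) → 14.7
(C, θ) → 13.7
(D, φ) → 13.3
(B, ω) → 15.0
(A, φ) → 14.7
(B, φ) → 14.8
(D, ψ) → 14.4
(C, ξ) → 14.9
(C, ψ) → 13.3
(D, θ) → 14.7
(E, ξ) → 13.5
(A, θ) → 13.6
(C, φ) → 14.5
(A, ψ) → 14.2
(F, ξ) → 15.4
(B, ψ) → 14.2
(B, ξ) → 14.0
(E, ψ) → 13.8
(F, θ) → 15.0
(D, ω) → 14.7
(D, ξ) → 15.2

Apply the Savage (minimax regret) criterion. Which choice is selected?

Column bests: θ=15.0, φ=15.1, ψ=14.7, ω=15.2, ξ=15.4.
A regrets: 1.4, 0.4, 0.5, 0.3, 1.3 → max 1.4
B regrets: 0.1, 0.3, 0.5, 0.2, 1.4 → max 1.4
C regrets: 1.3, 0.6, 1.4, 0.2, 0.5 → max 1.4
D regrets: 0.3, 1.8, 0.3, 0.5, 0.2 → max 1.8
E regrets: 1.2, 2.0, 0.9, 0.5, 1.9 → max 2.0
F regrets: 0.0, 0.0, 0.0, 0.0, 0.0 → max 0.0
Smallest max regret = 0.0 → F.

F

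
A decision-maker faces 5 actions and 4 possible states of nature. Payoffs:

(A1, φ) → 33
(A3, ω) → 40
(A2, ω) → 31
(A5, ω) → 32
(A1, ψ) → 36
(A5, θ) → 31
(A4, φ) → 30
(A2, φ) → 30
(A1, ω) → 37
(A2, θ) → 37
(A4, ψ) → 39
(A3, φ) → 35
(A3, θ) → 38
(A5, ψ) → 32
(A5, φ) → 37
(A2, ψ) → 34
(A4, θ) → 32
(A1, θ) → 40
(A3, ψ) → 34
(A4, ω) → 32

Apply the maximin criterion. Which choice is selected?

A3

Row minima: A1=33, A2=30, A3=34, A4=30, A5=31
Best worst-case = 34 → A3.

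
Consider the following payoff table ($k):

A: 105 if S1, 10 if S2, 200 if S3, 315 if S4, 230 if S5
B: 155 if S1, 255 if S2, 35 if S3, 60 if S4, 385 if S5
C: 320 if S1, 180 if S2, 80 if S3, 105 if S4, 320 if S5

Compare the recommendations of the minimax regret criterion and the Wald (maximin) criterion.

minimax regret → C; maximin → C (agree)

Column bests: S1=320, S2=255, S3=200, S4=315, S5=385.
A regrets: 215, 245, 0, 0, 155 → max 245
B regrets: 165, 0, 165, 255, 0 → max 255
C regrets: 0, 75, 120, 210, 65 → max 210
Smallest max regret = 210 → C.
Row minima: A=10, B=35, C=80
Best worst-case = 80 → C.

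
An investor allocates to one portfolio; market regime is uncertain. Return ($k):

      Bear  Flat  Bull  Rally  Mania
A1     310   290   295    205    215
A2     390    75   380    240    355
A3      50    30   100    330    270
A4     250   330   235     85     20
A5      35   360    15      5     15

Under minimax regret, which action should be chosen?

Column bests: Bear=390, Flat=360, Bull=380, Rally=330, Mania=355.
A1 regrets: 80, 70, 85, 125, 140 → max 140
A2 regrets: 0, 285, 0, 90, 0 → max 285
A3 regrets: 340, 330, 280, 0, 85 → max 340
A4 regrets: 140, 30, 145, 245, 335 → max 335
A5 regrets: 355, 0, 365, 325, 340 → max 365
Smallest max regret = 140 → A1.

A1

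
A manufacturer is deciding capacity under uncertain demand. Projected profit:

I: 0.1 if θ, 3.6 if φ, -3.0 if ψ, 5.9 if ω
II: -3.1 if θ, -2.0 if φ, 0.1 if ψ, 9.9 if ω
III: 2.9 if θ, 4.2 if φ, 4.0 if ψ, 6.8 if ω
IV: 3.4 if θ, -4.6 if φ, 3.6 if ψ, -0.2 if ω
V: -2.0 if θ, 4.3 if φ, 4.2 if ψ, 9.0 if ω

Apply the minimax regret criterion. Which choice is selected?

III

Column bests: θ=3.4, φ=4.3, ψ=4.2, ω=9.9.
I regrets: 3.3, 0.7, 7.2, 4.0 → max 7.2
II regrets: 6.5, 6.3, 4.1, 0.0 → max 6.5
III regrets: 0.5, 0.1, 0.2, 3.1 → max 3.1
IV regrets: 0.0, 8.9, 0.6, 10.1 → max 10.1
V regrets: 5.4, 0.0, 0.0, 0.9 → max 5.4
Smallest max regret = 3.1 → III.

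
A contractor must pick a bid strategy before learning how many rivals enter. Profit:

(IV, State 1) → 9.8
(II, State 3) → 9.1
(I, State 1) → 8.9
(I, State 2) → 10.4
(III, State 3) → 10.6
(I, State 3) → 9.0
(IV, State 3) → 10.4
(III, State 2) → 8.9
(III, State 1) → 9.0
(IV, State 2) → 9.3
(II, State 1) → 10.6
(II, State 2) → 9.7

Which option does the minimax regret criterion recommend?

IV

Column bests: State 1=10.6, State 2=10.4, State 3=10.6.
I regrets: 1.7, 0.0, 1.6 → max 1.7
II regrets: 0.0, 0.7, 1.5 → max 1.5
III regrets: 1.6, 1.5, 0.0 → max 1.6
IV regrets: 0.8, 1.1, 0.2 → max 1.1
Smallest max regret = 1.1 → IV.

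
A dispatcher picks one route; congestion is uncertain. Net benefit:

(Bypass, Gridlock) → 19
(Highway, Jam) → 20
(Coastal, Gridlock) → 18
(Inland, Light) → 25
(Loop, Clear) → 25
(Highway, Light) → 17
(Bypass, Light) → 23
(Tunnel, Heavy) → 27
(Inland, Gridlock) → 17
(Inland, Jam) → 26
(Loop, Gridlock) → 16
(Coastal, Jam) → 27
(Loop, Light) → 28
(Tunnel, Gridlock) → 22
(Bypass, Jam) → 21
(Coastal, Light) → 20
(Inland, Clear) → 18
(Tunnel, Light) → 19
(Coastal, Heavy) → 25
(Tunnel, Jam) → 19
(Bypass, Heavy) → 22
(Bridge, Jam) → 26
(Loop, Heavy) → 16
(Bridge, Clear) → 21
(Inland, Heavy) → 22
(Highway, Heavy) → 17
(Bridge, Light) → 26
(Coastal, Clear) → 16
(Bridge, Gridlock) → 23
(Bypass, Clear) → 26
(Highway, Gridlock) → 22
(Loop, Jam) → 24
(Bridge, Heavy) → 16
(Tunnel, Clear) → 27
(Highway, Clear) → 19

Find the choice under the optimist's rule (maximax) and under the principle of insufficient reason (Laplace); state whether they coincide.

maximax → Loop; laplace → Tunnel (disagree)

Row maxima: Loop=28, Bypass=26, Highway=22, Tunnel=27, Coastal=27, Inland=26, Bridge=26
Best best-case = 28 → Loop.
Row averages: Loop=21.8, Bypass=22.2, Highway=19, Tunnel=22.8, Coastal=21.2, Inland=21.6, Bridge=22.4
Highest average = 22.8 → Tunnel.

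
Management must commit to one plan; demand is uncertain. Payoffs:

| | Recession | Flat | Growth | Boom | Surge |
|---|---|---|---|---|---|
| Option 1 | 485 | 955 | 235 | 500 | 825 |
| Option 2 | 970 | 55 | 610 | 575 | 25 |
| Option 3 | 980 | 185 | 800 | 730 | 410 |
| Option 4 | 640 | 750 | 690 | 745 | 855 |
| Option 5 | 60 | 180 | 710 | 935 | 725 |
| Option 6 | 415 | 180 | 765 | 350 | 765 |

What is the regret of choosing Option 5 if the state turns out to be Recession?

Best payoff under Recession is 980.
Regret = 980 − 60 = 920.

920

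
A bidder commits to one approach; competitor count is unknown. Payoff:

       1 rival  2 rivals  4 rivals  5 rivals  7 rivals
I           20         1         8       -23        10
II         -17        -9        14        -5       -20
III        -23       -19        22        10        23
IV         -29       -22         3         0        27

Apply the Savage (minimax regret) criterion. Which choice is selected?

Column bests: 1 rival=20, 2 rivals=1, 4 rivals=22, 5 rivals=10, 7 rivals=27.
I regrets: 0, 0, 14, 33, 17 → max 33
II regrets: 37, 10, 8, 15, 47 → max 47
III regrets: 43, 20, 0, 0, 4 → max 43
IV regrets: 49, 23, 19, 10, 0 → max 49
Smallest max regret = 33 → I.

I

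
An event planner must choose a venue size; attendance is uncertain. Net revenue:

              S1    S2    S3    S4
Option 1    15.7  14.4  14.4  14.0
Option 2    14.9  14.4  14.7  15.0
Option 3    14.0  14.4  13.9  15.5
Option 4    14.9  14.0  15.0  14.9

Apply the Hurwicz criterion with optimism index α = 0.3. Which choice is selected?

Option 2

Option 1: 0.3·15.7 + 0.7·14.0 = 14.51
Option 2: 0.3·15.0 + 0.7·14.4 = 14.58
Option 3: 0.3·15.5 + 0.7·13.9 = 14.38
Option 4: 0.3·15.0 + 0.7·14.0 = 14.3
Highest Hurwicz score = 14.58 → Option 2.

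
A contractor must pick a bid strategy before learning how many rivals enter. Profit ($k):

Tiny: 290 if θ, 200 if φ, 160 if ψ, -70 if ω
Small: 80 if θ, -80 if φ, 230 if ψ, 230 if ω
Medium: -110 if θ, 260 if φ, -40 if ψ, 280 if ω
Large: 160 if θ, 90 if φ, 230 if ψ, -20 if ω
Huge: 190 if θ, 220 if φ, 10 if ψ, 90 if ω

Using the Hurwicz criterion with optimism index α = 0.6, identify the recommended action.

Tiny

Tiny: 0.6·290 + 0.4·(-70) = 146
Small: 0.6·230 + 0.4·(-80) = 106
Medium: 0.6·280 + 0.4·(-110) = 124
Large: 0.6·230 + 0.4·(-20) = 130
Huge: 0.6·220 + 0.4·10 = 136
Highest Hurwicz score = 146 → Tiny.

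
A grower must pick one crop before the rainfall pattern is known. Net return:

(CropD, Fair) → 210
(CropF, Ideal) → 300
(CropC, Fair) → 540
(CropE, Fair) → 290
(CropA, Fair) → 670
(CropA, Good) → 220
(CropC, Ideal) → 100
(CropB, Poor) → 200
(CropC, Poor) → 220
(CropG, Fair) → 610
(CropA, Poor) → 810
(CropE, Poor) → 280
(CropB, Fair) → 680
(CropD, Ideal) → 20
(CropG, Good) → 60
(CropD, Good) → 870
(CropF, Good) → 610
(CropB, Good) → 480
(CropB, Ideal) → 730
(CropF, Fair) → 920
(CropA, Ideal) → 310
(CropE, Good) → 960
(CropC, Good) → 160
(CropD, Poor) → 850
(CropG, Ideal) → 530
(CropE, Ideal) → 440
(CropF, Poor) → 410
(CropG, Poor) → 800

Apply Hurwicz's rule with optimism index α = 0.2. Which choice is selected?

CropC: 0.2·540 + 0.8·100 = 188
CropB: 0.2·730 + 0.8·200 = 306
CropF: 0.2·920 + 0.8·300 = 424
CropD: 0.2·870 + 0.8·20 = 190
CropG: 0.2·800 + 0.8·60 = 208
CropE: 0.2·960 + 0.8·280 = 416
CropA: 0.2·810 + 0.8·220 = 338
Highest Hurwicz score = 424 → CropF.

CropF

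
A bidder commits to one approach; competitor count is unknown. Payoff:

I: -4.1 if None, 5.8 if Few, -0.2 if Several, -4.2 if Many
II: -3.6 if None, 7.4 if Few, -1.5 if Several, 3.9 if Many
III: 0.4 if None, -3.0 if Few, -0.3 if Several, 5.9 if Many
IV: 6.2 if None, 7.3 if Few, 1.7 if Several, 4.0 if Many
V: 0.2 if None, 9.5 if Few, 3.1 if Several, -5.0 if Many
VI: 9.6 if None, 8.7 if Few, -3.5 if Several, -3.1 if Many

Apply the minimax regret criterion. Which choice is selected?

IV

Column bests: None=9.6, Few=9.5, Several=3.1, Many=5.9.
I regrets: 13.7, 3.7, 3.3, 10.1 → max 13.7
II regrets: 13.2, 2.1, 4.6, 2.0 → max 13.2
III regrets: 9.2, 12.5, 3.4, 0.0 → max 12.5
IV regrets: 3.4, 2.2, 1.4, 1.9 → max 3.4
V regrets: 9.4, 0.0, 0.0, 10.9 → max 10.9
VI regrets: 0.0, 0.8, 6.6, 9.0 → max 9.0
Smallest max regret = 3.4 → IV.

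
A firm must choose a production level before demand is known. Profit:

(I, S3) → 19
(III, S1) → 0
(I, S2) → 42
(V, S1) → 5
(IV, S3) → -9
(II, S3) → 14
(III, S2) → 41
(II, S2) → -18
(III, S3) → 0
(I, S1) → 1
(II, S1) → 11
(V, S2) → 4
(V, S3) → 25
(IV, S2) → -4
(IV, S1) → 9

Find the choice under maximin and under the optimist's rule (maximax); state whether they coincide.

Row minima: I=1, II=-18, III=0, IV=-9, V=4
Best worst-case = 4 → V.
Row maxima: I=42, II=14, III=41, IV=9, V=25
Best best-case = 42 → I.

maximin → V; maximax → I (disagree)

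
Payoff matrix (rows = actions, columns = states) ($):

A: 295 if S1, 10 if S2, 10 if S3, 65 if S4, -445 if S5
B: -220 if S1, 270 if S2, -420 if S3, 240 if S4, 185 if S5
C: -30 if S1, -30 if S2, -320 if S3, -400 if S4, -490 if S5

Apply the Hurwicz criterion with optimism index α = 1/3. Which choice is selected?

A: 1/3·295 + 2/3·(-445) = -595/3
B: 1/3·270 + 2/3·(-420) = -190
C: 1/3·(-30) + 2/3·(-490) = -1010/3
Highest Hurwicz score = -190 → B.

B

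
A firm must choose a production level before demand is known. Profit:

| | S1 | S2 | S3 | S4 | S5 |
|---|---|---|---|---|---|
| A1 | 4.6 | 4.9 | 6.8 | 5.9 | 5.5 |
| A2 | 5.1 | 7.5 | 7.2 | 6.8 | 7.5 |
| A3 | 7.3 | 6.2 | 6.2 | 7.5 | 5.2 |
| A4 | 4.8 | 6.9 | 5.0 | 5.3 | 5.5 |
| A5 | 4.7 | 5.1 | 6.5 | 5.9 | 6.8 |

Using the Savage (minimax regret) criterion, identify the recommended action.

Column bests: S1=7.3, S2=7.5, S3=7.2, S4=7.5, S5=7.5.
A1 regrets: 2.7, 2.6, 0.4, 1.6, 2.0 → max 2.7
A2 regrets: 2.2, 0.0, 0.0, 0.7, 0.0 → max 2.2
A3 regrets: 0.0, 1.3, 1.0, 0.0, 2.3 → max 2.3
A4 regrets: 2.5, 0.6, 2.2, 2.2, 2.0 → max 2.5
A5 regrets: 2.6, 2.4, 0.7, 1.6, 0.7 → max 2.6
Smallest max regret = 2.2 → A2.

A2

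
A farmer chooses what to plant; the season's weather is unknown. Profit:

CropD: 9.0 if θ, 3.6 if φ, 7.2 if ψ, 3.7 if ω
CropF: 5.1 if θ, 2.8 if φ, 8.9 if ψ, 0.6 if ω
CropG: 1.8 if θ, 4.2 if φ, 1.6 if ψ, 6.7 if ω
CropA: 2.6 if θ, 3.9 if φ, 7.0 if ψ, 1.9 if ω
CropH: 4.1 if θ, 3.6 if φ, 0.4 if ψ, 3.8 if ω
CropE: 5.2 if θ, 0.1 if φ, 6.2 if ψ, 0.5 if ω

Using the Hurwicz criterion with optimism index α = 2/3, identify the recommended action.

CropD

CropD: 2/3·9.0 + 1/3·3.6 = 7.2
CropF: 2/3·8.9 + 1/3·0.6 = 92/15
CropG: 2/3·6.7 + 1/3·1.6 = 5
CropA: 2/3·7.0 + 1/3·1.9 = 5.3
CropH: 2/3·4.1 + 1/3·0.4 = 43/15
CropE: 2/3·6.2 + 1/3·0.1 = 25/6
Highest Hurwicz score = 7.2 → CropD.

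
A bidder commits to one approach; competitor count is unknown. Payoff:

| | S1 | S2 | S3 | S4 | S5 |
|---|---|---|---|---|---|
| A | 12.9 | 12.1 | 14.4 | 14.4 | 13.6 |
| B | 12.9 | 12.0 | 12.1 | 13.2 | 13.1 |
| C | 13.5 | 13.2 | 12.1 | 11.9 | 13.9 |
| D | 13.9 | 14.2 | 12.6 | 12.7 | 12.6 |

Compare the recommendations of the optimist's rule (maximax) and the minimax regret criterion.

Row maxima: A=14.4, B=13.2, C=13.9, D=14.2
Best best-case = 14.4 → A.
Column bests: S1=13.9, S2=14.2, S3=14.4, S4=14.4, S5=13.9.
A regrets: 1.0, 2.1, 0.0, 0.0, 0.3 → max 2.1
B regrets: 1.0, 2.2, 2.3, 1.2, 0.8 → max 2.3
C regrets: 0.4, 1.0, 2.3, 2.5, 0.0 → max 2.5
D regrets: 0.0, 0.0, 1.8, 1.7, 1.3 → max 1.8
Smallest max regret = 1.8 → D.

maximax → A; minimax regret → D (disagree)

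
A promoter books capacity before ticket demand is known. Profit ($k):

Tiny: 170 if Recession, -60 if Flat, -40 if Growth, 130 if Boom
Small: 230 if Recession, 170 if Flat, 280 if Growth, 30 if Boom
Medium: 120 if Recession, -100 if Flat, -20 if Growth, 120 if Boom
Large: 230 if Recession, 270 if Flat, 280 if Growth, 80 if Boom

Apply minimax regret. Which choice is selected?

Large

Column bests: Recession=230, Flat=270, Growth=280, Boom=130.
Tiny regrets: 60, 330, 320, 0 → max 330
Small regrets: 0, 100, 0, 100 → max 100
Medium regrets: 110, 370, 300, 10 → max 370
Large regrets: 0, 0, 0, 50 → max 50
Smallest max regret = 50 → Large.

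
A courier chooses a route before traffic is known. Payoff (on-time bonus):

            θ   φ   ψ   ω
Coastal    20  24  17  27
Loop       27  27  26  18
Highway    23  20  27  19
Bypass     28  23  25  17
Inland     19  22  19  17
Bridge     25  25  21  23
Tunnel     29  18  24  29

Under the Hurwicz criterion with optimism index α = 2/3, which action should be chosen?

Coastal: 2/3·27 + 1/3·17 = 71/3
Loop: 2/3·27 + 1/3·18 = 24
Highway: 2/3·27 + 1/3·19 = 73/3
Bypass: 2/3·28 + 1/3·17 = 73/3
Inland: 2/3·22 + 1/3·17 = 61/3
Bridge: 2/3·25 + 1/3·21 = 71/3
Tunnel: 2/3·29 + 1/3·18 = 76/3
Highest Hurwicz score = 76/3 → Tunnel.

Tunnel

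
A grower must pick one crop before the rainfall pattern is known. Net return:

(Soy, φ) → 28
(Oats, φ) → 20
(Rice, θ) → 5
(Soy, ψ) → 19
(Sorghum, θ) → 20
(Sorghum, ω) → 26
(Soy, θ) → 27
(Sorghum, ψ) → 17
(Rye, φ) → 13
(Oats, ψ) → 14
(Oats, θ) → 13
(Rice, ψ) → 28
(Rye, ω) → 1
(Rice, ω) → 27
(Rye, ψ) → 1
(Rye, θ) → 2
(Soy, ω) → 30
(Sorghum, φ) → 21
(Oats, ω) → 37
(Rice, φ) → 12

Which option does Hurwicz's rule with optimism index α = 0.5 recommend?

Rice: 0.5·28 + 0.5·5 = 16.5
Sorghum: 0.5·26 + 0.5·17 = 21.5
Soy: 0.5·30 + 0.5·19 = 24.5
Rye: 0.5·13 + 0.5·1 = 7
Oats: 0.5·37 + 0.5·13 = 25
Highest Hurwicz score = 25 → Oats.

Oats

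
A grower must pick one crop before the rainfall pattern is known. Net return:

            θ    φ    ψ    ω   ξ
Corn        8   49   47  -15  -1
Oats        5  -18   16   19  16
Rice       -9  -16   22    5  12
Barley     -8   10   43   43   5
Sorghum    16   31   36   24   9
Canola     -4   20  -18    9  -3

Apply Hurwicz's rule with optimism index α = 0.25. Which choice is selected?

Corn: 0.25·49 + 0.75·(-15) = 1
Oats: 0.25·19 + 0.75·(-18) = -8.75
Rice: 0.25·22 + 0.75·(-16) = -6.5
Barley: 0.25·43 + 0.75·(-8) = 4.75
Sorghum: 0.25·36 + 0.75·9 = 15.75
Canola: 0.25·20 + 0.75·(-18) = -8.5
Highest Hurwicz score = 15.75 → Sorghum.

Sorghum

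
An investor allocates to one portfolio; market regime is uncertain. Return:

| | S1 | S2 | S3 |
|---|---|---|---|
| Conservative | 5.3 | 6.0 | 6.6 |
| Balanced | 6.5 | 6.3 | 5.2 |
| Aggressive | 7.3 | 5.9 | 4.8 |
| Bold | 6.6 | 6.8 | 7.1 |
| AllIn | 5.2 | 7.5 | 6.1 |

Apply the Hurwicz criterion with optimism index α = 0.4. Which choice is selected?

Bold

Conservative: 0.4·6.6 + 0.6·5.3 = 5.82
Balanced: 0.4·6.5 + 0.6·5.2 = 5.72
Aggressive: 0.4·7.3 + 0.6·4.8 = 5.8
Bold: 0.4·7.1 + 0.6·6.6 = 6.8
AllIn: 0.4·7.5 + 0.6·5.2 = 6.12
Highest Hurwicz score = 6.8 → Bold.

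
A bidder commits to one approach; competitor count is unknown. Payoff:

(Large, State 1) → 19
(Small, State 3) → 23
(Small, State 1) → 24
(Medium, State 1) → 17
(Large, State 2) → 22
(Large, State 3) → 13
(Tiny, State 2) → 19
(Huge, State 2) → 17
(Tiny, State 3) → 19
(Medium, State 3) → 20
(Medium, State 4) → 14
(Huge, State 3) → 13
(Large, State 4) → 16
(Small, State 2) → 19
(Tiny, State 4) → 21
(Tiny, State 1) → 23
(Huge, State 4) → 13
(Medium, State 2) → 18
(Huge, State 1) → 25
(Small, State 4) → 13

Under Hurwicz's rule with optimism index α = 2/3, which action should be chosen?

Tiny: 2/3·23 + 1/3·19 = 65/3
Small: 2/3·24 + 1/3·13 = 61/3
Medium: 2/3·20 + 1/3·14 = 18
Large: 2/3·22 + 1/3·13 = 19
Huge: 2/3·25 + 1/3·13 = 21
Highest Hurwicz score = 65/3 → Tiny.

Tiny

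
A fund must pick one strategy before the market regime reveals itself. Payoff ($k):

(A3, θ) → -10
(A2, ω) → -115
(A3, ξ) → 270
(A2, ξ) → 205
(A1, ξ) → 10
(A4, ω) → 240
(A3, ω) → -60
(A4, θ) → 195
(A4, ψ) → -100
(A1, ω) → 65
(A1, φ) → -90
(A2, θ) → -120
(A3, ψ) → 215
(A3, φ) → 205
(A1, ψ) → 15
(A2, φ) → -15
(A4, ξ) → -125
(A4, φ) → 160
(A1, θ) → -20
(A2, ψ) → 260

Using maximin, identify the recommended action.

Row minima: A1=-90, A2=-120, A3=-60, A4=-125
Best worst-case = -60 → A3.

A3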